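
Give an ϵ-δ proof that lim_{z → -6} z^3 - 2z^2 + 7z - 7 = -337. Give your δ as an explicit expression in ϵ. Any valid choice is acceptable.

Fix ϵ > 0. We want δ > 0 such that 0 < |z + 6| < δ implies |(z^3 - 2z^2 + 7z - 7) + 337| < ϵ.
(z^3 - 2z^2 + 7z - 7) + 337 = z^3 - 2z^2 + 7z + 330 = (z + 6)(z^2 - 8z + 55).
So |(z^3 - 2z^2 + 7z - 7) + 337| = |z + 6|·|z^2 - 8z + 55|.
Assume first that |z + 6| < 1, so |z| < 7. Then |z^2 - 8z + 55| ≤ 7^2 + 8·7 + 55 = 160.
Hence |(z^3 - 2z^2 + 7z - 7) + 337| ≤ 160|z + 6| < ϵ provided |z + 6| < ϵ/160.
Take δ = min(1, ϵ/160). Then 0 < |z + 6| < δ gives both |z + 6| < 1 and |z + 6| < ϵ/160, so |(z^3 - 2z^2 + 7z - 7) + 337| < ϵ.

δ = min(1, ϵ/160)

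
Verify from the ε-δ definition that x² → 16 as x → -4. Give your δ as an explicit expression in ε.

δ = min(2, ε/10)

Let ε > 0 be given. We seek δ > 0 with 0 < |x + 4| < δ ⇒ |x² − 16| < ε.
Factor: x² − 16 = (x + 4)(x - 4), so |x² − 16| = |x + 4|·|x - 4|.
Restrict δ ≤ 2. Then |x + 4| < 2 gives |x| < 6, so by the triangle inequality |x - 4| ≤ 6 + 4 = 10.
Hence |x² − 16| ≤ 10|x + 4|, which is < ε once |x + 4| < ε/10.
Take δ = min(2, ε/10). If 0 < |x + 4| < δ then both bounds hold and |x² − 16| ≤ 10|x + 4| < 10·(ε/10) = ε.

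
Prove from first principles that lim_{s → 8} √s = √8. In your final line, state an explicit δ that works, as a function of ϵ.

Let ϵ > 0. We want δ > 0 such that 0 < |s − 8| < δ implies |√s − √8| < ϵ.
Multiplying by the conjugate, |√s − √8| = |s − 8|/(√s + √8).
Restrict δ ≤ 8 so that |s − 8| < 8 forces s > 0, and then √s + √8 > √8.
Hence |√s − √8| < |s − 8|/√8, which is < ϵ once |s − 8| < √8·ϵ.
Take δ = min(8, √8·ϵ). If 0 < |s − 8| < δ then s > 0 and |√s − √8| < |s − 8|/√8 < ϵ.

δ = min(8, √8·ϵ)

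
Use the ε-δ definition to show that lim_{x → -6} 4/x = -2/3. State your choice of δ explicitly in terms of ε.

δ = min(3, (9/2)ε)

Let ε > 0. We seek δ > 0 such that 0 < |x + 6| < δ implies |4/x + 2/3| < ε.
|4/x + 2/3| = 4·|-6 − x|/(6·|x|) = 4|x + 6|/(6|x|).
Restrict δ ≤ 3. Then |x + 6| < 3 gives |x| > 3, so 6|x| > 18.
Then |4/x + 2/3| < 4|x + 6|/18, which is < ε when |x + 6| < (9/2)ε.
Take δ = min(3, (9/2)ε). Then 0 < |x + 6| < δ gives both |x + 6| < 3 and |x + 6| < (9/2)ε, so |4/x + 2/3| < ε.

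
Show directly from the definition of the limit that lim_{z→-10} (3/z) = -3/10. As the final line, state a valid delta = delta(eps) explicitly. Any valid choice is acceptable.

delta = min(5, (50/3)eps)

Let eps > 0 be given. We seek delta > 0 such that 0 < |z + 10| < delta implies |3/z + 3/10| < eps.
|3/z + 3/10| = 3·|-10 − z|/(10·|z|) = 3|z + 10|/(10|z|).
Require delta ≤ 5 so that |z| > 10 − 5 = 5, hence 10|z| > 50.
Then |3/z + 3/10| < 3|z + 10|/50, which is < eps when |z + 10| < (50/3)eps.
Take delta = min(5, (50/3)eps). Then 0 < |z + 10| < delta gives both |z + 10| < 5 and |z + 10| < (50/3)eps, so |3/z + 3/10| < eps.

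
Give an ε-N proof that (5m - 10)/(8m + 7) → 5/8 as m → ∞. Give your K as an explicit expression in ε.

K = (115/64)/ε

Suppose ε > 0. For m ≥ 1, |(5m - 10)/(8m + 7) − (5/8)| = |-115|/(8(8m + 7)) = 115/(8(8m + 7)).
Since 8m + 7 ≥ 8m for m ≥ 1, this is ≤ 115/(8·8m) = (115/64)/m.
So |(5m - 10)/(8m + 7) − (5/8)| < ε whenever m > (115/64)/ε.
Take K = (115/64)/ε. If m > K then |(5m - 10)/(8m + 7) − (5/8)| ≤ (115/64)/m < ε.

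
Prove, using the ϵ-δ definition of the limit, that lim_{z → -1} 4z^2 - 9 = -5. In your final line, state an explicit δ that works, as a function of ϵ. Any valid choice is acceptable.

Let ϵ > 0 be given. We want δ > 0 such that 0 < |z + 1| < δ implies |(4z^2 - 9) + 5| < ϵ.
(4z^2 - 9) + 5 = 4z^2 - 4 = (z + 1)(4z - 4).
So |(4z^2 - 9) + 5| = |z + 1|·|4z - 4|.
Assume first that |z + 1| < 1, so |z| < 2. Then |4z - 4| ≤ 4·2 + 4 = 12.
Hence |(4z^2 - 9) + 5| ≤ 12|z + 1| < ϵ provided |z + 1| < ϵ/12.
Choosing δ = min(1, ϵ/12) ensures both conditions, hence |(4z^2 - 9) + 5| < ϵ.

δ = min(1, ϵ/12)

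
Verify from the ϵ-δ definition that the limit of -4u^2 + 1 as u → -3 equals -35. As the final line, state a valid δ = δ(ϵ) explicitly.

δ = min(1, ϵ/28)

Fix ϵ > 0. We want δ > 0 such that 0 < |u + 3| < δ implies |(-4u^2 + 1) + 35| < ϵ.
(-4u^2 + 1) + 35 = -4u^2 + 36 = (u + 3)(-4u + 12).
So |(-4u^2 + 1) + 35| = |u + 3|·|-4u + 12|.
Assume first that |u + 3| < 1, so |u| < 4. Then |-4u + 12| ≤ 4·4 + 12 = 28.
Hence |(-4u^2 + 1) + 35| ≤ 28|u + 3| < ϵ provided |u + 3| < ϵ/28.
Take δ = min(1, ϵ/28). Then 0 < |u + 3| < δ gives both |u + 3| < 1 and |u + 3| < ϵ/28, so |(-4u^2 + 1) + 35| < ϵ.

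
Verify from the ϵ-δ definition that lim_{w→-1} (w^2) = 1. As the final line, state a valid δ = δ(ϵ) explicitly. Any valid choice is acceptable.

δ = min(2, ϵ/4)

Let ϵ > 0 be given. We seek δ > 0 with 0 < |w + 1| < δ ⇒ |w^2 − 1| < ϵ.
Factor: w^2 − 1 = (w + 1)(w - 1), so |w^2 − 1| = |w + 1|·|w - 1|.
Restrict δ ≤ 2. Then |w + 1| < 2 gives |w| < 3, so by the triangle inequality |w - 1| ≤ 3 + 1 = 4.
Hence |w^2 − 1| ≤ 4|w + 1|, which is < ϵ once |w + 1| < ϵ/4.
Take δ = min(2, ϵ/4). If 0 < |w + 1| < δ then both bounds hold and |w^2 − 1| ≤ 4|w + 1| < 4·(ϵ/4) = ϵ.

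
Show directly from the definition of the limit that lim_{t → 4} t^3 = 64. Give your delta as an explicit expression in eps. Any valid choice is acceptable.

delta = min(2, eps/76)

Let eps > 0. We seek delta > 0 with 0 < |t − 4| < delta ⇒ |t^3 − 64| < eps.
Factor: t^3 − 64 = (t − 4)(t^2 + 4t + 16), so |t^3 − 64| = |t − 4|·|t^2 + 4t + 16|.
Impose delta ≤ 2 so that |t| < 6; then |t^2 + 4t + 16| ≤ 76.
Hence |t^3 − 64| ≤ 76|t − 4|, which is < eps once |t − 4| < eps/76.
Take delta = min(2, eps/76). If 0 < |t − 4| < delta then both bounds hold and |t^3 − 64| ≤ 76|t − 4| < 76·(eps/76) = eps.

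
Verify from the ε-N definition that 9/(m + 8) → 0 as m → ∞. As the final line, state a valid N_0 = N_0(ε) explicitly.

Let ε > 0. For m ≥ 1, |9/(m + 8) − 0| = 9/(m + 8) ≤ 9/m.
We need 9/m < ε, i.e. m > 9/ε.
Take N_0 = 9/ε. If m > N_0 then |9/(m + 8)| ≤ 9/m < ε.

N_0 = 9/ε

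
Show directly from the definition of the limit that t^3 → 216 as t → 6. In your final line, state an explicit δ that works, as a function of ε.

δ = min(2, ε/148)

Let ε > 0. We seek δ > 0 with 0 < |t − 6| < δ ⇒ |t^3 − 216| < ε.
Factor: t^3 − 216 = (t − 6)(t^2 + 6t + 36), so |t^3 − 216| = |t − 6|·|t^2 + 6t + 36|.
Impose δ ≤ 2 so that |t| < 8; then |t^2 + 6t + 36| ≤ 148.
Hence |t^3 − 216| ≤ 148|t − 6|, which is < ε once |t − 6| < ε/148.
Take δ = min(2, ε/148). If 0 < |t − 6| < δ then both bounds hold and |t^3 − 216| ≤ 148|t − 6| < 148·(ε/148) = ε.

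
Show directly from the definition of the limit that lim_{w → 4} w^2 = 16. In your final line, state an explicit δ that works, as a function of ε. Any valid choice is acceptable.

Suppose ε > 0. We seek δ > 0 with 0 < |w − 4| < δ ⇒ |w^2 − 16| < ε.
Factor: w^2 − 16 = (w − 4)(w + 4), so |w^2 − 16| = |w − 4|·|w + 4|.
Impose δ ≤ 2 so that |w| < 6; then |w + 4| ≤ 10.
Hence |w^2 − 16| ≤ 10|w − 4|, which is < ε once |w − 4| < ε/10.
Take δ = min(2, ε/10). If 0 < |w − 4| < δ then both bounds hold and |w^2 − 16| ≤ 10|w − 4| < 10·(ε/10) = ε.

δ = min(2, ε/10)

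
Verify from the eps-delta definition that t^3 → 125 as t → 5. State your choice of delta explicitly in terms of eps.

Fix eps > 0. We seek delta > 0 with 0 < |t − 5| < delta ⇒ |t^3 − 125| < eps.
Factor: t^3 − 125 = (t − 5)(t^2 + 5t + 25), so |t^3 − 125| = |t − 5|·|t^2 + 5t + 25|.
Restrict delta ≤ 1. Then |t − 5| < 1 gives |t| < 6, so by the triangle inequality |t^2 + 5t + 25| ≤ 6^2 + 5·6 + 25 = 91.
Hence |t^3 − 125| ≤ 91|t − 5|, which is < eps once |t − 5| < eps/91.
Take delta = min(1, eps/91). If 0 < |t − 5| < delta then both bounds hold and |t^3 − 125| ≤ 91|t − 5| < 91·(eps/91) = eps.

delta = min(1, eps/91)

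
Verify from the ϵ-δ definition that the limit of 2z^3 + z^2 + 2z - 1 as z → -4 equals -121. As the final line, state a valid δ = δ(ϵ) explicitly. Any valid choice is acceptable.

δ = min(1, ϵ/115)

Fix ϵ > 0. We want δ > 0 such that 0 < |z + 4| < δ implies |(2z^3 + z^2 + 2z - 1) + 121| < ϵ.
(2z^3 + z^2 + 2z - 1) + 121 = 2z^3 + z^2 + 2z + 120 = (z + 4)(2z^2 - 7z + 30).
So |(2z^3 + z^2 + 2z - 1) + 121| = |z + 4|·|2z^2 - 7z + 30|.
Require δ ≤ 1. Then |z + 4| < 1 gives |z| < 5, and by the triangle inequality |2z^2 - 7z + 30| ≤ 2·5^2 + 7·5 + 30 = 115.
Hence |(2z^3 + z^2 + 2z - 1) + 121| ≤ 115|z + 4| < ϵ provided |z + 4| < ϵ/115.
Take δ = min(1, ϵ/115). Then 0 < |z + 4| < δ gives both |z + 4| < 1 and |z + 4| < ϵ/115, so |(2z^3 + z^2 + 2z - 1) + 121| < ϵ.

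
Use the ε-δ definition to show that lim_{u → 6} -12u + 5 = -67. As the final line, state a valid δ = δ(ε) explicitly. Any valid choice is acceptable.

δ = ε/12

Let ε > 0 be given. We need δ > 0 so that 0 < |u − 6| < δ implies |(-12u + 5) + 67| < ε.
Since (-12u + 5) + 67 = -12(u − 6), we have |(-12u + 5) + 67| = 12|u − 6|.
Thus it suffices that |u − 6| < ε/12.
Choosing δ = ε/12 gives |(-12u + 5) + 67| = 12|u − 6| < ε whenever |u − 6| < δ.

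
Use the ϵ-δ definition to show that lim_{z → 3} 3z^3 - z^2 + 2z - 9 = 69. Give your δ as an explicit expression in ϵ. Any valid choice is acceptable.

δ = min(1, ϵ/106)

Let ϵ > 0 be given. We want δ > 0 such that 0 < |z − 3| < δ implies |(3z^3 - z^2 + 2z - 9) − 69| < ϵ.
(3z^3 - z^2 + 2z - 9) − 69 = 3z^3 - z^2 + 2z - 78 = (z − 3)(3z^2 + 8z + 26).
So |(3z^3 - z^2 + 2z - 9) − 69| = |z − 3|·|3z^2 + 8z + 26|.
Assume first that |z − 3| < 1, so |z| < 4. Then |3z^2 + 8z + 26| ≤ 3·4^2 + 8·4 + 26 = 106.
Hence |(3z^3 - z^2 + 2z - 9) − 69| ≤ 106|z − 3| < ϵ provided |z − 3| < ϵ/106.
Choosing δ = min(1, ϵ/106) ensures both conditions, hence |(3z^3 - z^2 + 2z - 9) − 69| < ϵ.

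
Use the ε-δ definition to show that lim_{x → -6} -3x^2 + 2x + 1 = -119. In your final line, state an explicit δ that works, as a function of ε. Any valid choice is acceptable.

δ = min(1, ε/41)

Fix ε > 0. We want δ > 0 such that 0 < |x + 6| < δ implies |(-3x^2 + 2x + 1) + 119| < ε.
(-3x^2 + 2x + 1) + 119 = -3x^2 + 2x + 120 = (x + 6)(-3x + 20).
So |(-3x^2 + 2x + 1) + 119| = |x + 6|·|-3x + 20|.
Assume first that |x + 6| < 1, so |x| < 7. Then |-3x + 20| ≤ 3·7 + 20 = 41.
Hence |(-3x^2 + 2x + 1) + 119| ≤ 41|x + 6| < ε provided |x + 6| < ε/41.
Choosing δ = min(1, ε/41) ensures both conditions, hence |(-3x^2 + 2x + 1) + 119| < ε.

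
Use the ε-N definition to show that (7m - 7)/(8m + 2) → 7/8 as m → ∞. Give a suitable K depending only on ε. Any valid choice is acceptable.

K = (35/32)/ε

Let ε > 0 be given. For m ≥ 1, |(7m - 7)/(8m + 2) − (7/8)| = |-70|/(8(8m + 2)) = 70/(8(8m + 2)).
Since 8m + 2 ≥ 8m for m ≥ 1, this is ≤ 70/(8·8m) = (35/32)/m.
So |(7m - 7)/(8m + 2) − (7/8)| < ε whenever m > (35/32)/ε.
Take K = (35/32)/ε. If m > K then |(7m - 7)/(8m + 2) − (7/8)| ≤ (35/32)/m < ε.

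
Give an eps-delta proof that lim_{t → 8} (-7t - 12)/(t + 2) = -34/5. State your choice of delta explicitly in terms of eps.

Let eps > 0 be given. We want delta > 0 with 0 < |t − 8| < delta ⇒ |(-7t - 12)/(t + 2) + 34/5| < eps.
Combining over a common denominator, (-7t - 12)/(t + 2) + 34/5 = [(-7t - 12)·10 − (-68)·(t + 2)] / [10·(t + 2)] = -2(t − 8) / (10(t + 2)).
So |(-7t - 12)/(t + 2) + 34/5| = 2|t − 8| / (10·|t + 2|).
Require delta ≤ 5, so |t + 2| ≥ |10| − |t − 8| > 10 − 5 = 5.
Hence |(-7t - 12)/(t + 2) + 34/5| < 2|t − 8|/(10·5) = (1/25)|t − 8|, which is < eps once |t − 8| < 25eps.
Take delta = min(5, 25eps). Then 0 < |t − 8| < delta forces both bounds, so |(-7t - 12)/(t + 2) + 34/5| < eps.

delta = min(5, 25eps)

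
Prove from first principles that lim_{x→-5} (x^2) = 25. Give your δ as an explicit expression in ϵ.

δ = min(1, ϵ/11)

Suppose ϵ > 0. We seek δ > 0 with 0 < |x + 5| < δ ⇒ |x^2 − 25| < ϵ.
Factor: x^2 − 25 = (x + 5)(x - 5), so |x^2 − 25| = |x + 5|·|x - 5|.
Impose δ ≤ 1 so that |x| < 6; then |x - 5| ≤ 11.
Hence |x^2 − 25| ≤ 11|x + 5|, which is < ϵ once |x + 5| < ϵ/11.
Take δ = min(1, ϵ/11). If 0 < |x + 5| < δ then both bounds hold and |x^2 − 25| ≤ 11|x + 5| < 11·(ϵ/11) = ϵ.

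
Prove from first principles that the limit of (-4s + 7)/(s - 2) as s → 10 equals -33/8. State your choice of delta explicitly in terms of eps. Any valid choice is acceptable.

delta = min(4, 32eps)

Fix eps > 0. We want delta > 0 with 0 < |s − 10| < delta ⇒ |(-4s + 7)/(s - 2) + 33/8| < eps.
Combining over a common denominator, (-4s + 7)/(s - 2) + 33/8 = [(-4s + 7)·8 − (-33)·(s - 2)] / [8·(s - 2)] = 1(s − 10) / (8(s - 2)).
So |(-4s + 7)/(s - 2) + 33/8| = |s − 10| / (8·|s − 2|).
Require delta ≤ 4, so |s − 2| ≥ |8| − |s − 10| > 8 − 4 = 4.
Hence |(-4s + 7)/(s - 2) + 33/8| < |s − 10|/(8·4) = (1/32)|s − 10|, which is < eps once |s − 10| < 32eps.
Take delta = min(4, 32eps). Then 0 < |s − 10| < delta forces both bounds, so |(-4s + 7)/(s - 2) + 33/8| < eps.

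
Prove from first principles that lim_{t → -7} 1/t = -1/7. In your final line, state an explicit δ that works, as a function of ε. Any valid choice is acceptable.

δ = min(7/2, (49/2)ε)

Suppose ε > 0. We seek δ > 0 such that 0 < |t + 7| < δ implies |1/t + 1/7| < ε.
|1/t + 1/7| = |-7 − t|/(7·|t|) = |t + 7|/(7|t|).
Require δ ≤ 7/2 so that |t| > 7 − 7/2 = 7/2, hence 7|t| > 49/2.
Then |1/t + 1/7| < |t + 7|/(49/2), which is < ε when |t + 7| < (49/2)ε.
Take δ = min(7/2, (49/2)ε). Then 0 < |t + 7| < δ gives both |t + 7| < 7/2 and |t + 7| < (49/2)ε, so |1/t + 1/7| < ε.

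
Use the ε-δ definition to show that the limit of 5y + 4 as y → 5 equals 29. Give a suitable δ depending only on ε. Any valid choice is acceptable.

δ = ε/5

Let ε > 0. We need δ > 0 so that 0 < |y − 5| < δ implies |(5y + 4) − 29| < ε.
|(5y + 4) − 29| = |5y - 25| = 5|y − 5|.
Thus it suffices that |y − 5| < ε/5.
Take δ = ε/5. If 0 < |y − 5| < δ then |(5y + 4) − 29| = 5|y − 5| < 5·(ε/5) = ε.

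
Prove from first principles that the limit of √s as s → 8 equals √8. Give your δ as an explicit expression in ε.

δ = min(8, √8·ε)

Fix ε > 0. We want δ > 0 such that 0 < |s − 8| < δ implies |√s − √8| < ε.
Rationalise: √s − √8 = (s − 8)/(√s + √8), so |√s − √8| = |s − 8|/(√s + √8).
Restrict δ ≤ 8 so that |s − 8| < 8 forces s > 0, and then √s + √8 > √8.
Hence |√s − √8| < |s − 8|/√8, which is < ε once |s − 8| < √8·ε.
Take δ = min(8, √8·ε). If 0 < |s − 8| < δ then s > 0 and |√s − √8| < |s − 8|/√8 < ε.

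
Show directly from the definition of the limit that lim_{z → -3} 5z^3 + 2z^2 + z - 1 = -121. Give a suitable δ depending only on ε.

Let ε > 0. We want δ > 0 such that 0 < |z + 3| < δ implies |(5z^3 + 2z^2 + z - 1) + 121| < ε.
(5z^3 + 2z^2 + z - 1) + 121 = 5z^3 + 2z^2 + z + 120 = (z + 3)(5z^2 - 13z + 40).
So |(5z^3 + 2z^2 + z - 1) + 121| = |z + 3|·|5z^2 - 13z + 40|.
Require δ ≤ 2. Then |z + 3| < 2 gives |z| < 5, and by the triangle inequality |5z^2 - 13z + 40| ≤ 5·5^2 + 13·5 + 40 = 230.
Hence |(5z^3 + 2z^2 + z - 1) + 121| ≤ 230|z + 3| < ε provided |z + 3| < ε/230.
Take δ = min(2, ε/230). Then 0 < |z + 3| < δ gives both |z + 3| < 2 and |z + 3| < ε/230, so |(5z^3 + 2z^2 + z - 1) + 121| < ε.

δ = min(2, ε/230)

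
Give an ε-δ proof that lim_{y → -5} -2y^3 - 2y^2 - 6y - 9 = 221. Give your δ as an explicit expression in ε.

δ = min(2, ε/200)

Fix ε > 0. We want δ > 0 such that 0 < |y + 5| < δ implies |(-2y^3 - 2y^2 - 6y - 9) − 221| < ε.
(-2y^3 - 2y^2 - 6y - 9) − 221 = -2y^3 - 2y^2 - 6y - 230 = (y + 5)(-2y^2 + 8y - 46).
So |(-2y^3 - 2y^2 - 6y - 9) − 221| = |y + 5|·|-2y^2 + 8y - 46|.
Require δ ≤ 2. Then |y + 5| < 2 gives |y| < 7, and by the triangle inequality |-2y^2 + 8y - 46| ≤ 2·7^2 + 8·7 + 46 = 200.
Hence |(-2y^3 - 2y^2 - 6y - 9) − 221| ≤ 200|y + 5| < ε provided |y + 5| < ε/200.
Choosing δ = min(2, ε/200) ensures both conditions, hence |(-2y^3 - 2y^2 - 6y - 9) − 221| < ε.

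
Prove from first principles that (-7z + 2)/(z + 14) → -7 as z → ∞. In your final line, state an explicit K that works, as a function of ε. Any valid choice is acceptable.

K = 100/ε

Fix ε > 0. We seek K > 0 such that z > K implies |(-7z + 2)/(z + 14) + 7| < ε.
(-7z + 2)/(z + 14) + 7 = ((-7z + 2) − (-7)(z + 14)) / ((z + 14)) = 100/((z + 14)).
For z > 0 we have z + 14 > z, so |(-7z + 2)/(z + 14) + 7| = 100/((z + 14)) < 100/(z) = 100/z.
Thus |(-7z + 2)/(z + 14) + 7| < ε whenever z > 100/ε.
Take K = 100/ε. If z > K then |(-7z + 2)/(z + 14) + 7| < 100/z < ε.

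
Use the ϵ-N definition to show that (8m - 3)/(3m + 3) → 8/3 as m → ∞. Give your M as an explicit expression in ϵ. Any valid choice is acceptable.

M = (11/3)/ϵ

Let ϵ > 0. For m ≥ 1, |(8m - 3)/(3m + 3) − (8/3)| = |-33|/(3(3m + 3)) = 33/(3(3m + 3)).
Since 3m + 3 ≥ 3m for m ≥ 1, this is ≤ 33/(3·3m) = (11/3)/m.
So |(8m - 3)/(3m + 3) − (8/3)| < ϵ whenever m > (11/3)/ϵ.
Take M = (11/3)/ϵ. If m > M then |(8m - 3)/(3m + 3) − (8/3)| ≤ (11/3)/m < ϵ.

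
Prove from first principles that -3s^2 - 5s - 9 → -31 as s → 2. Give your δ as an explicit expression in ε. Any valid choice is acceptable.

Let ε > 0. We want δ > 0 such that 0 < |s − 2| < δ implies |(-3s^2 - 5s - 9) + 31| < ε.
(-3s^2 - 5s - 9) + 31 = -3s^2 - 5s + 22 = (s − 2)(-3s - 11).
So |(-3s^2 - 5s - 9) + 31| = |s − 2|·|-3s - 11|.
Assume first that |s − 2| < 1, so |s| < 3. Then |-3s - 11| ≤ 3·3 + 11 = 20.
Hence |(-3s^2 - 5s - 9) + 31| ≤ 20|s − 2| < ε provided |s − 2| < ε/20.
Take δ = min(1, ε/20). Then 0 < |s − 2| < δ gives both |s − 2| < 1 and |s − 2| < ε/20, so |(-3s^2 - 5s - 9) + 31| < ε.

δ = min(1, ε/20)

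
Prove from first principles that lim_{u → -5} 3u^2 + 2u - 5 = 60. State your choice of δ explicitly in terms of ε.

δ = min(1, ε/31)

Let ε > 0. We want δ > 0 such that 0 < |u + 5| < δ implies |(3u^2 + 2u - 5) − 60| < ε.
(3u^2 + 2u - 5) − 60 = 3u^2 + 2u - 65 = (u + 5)(3u - 13).
So |(3u^2 + 2u - 5) − 60| = |u + 5|·|3u - 13|.
Require δ ≤ 1. Then |u + 5| < 1 gives |u| < 6, and by the triangle inequality |3u - 13| ≤ 3·6 + 13 = 31.
Hence |(3u^2 + 2u - 5) − 60| ≤ 31|u + 5| < ε provided |u + 5| < ε/31.
Choosing δ = min(1, ε/31) ensures both conditions, hence |(3u^2 + 2u - 5) − 60| < ε.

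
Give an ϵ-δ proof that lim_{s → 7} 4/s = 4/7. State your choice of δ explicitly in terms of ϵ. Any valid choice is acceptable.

Suppose ϵ > 0. We seek δ > 0 such that 0 < |s − 7| < δ implies |4/s − (4/7)| < ϵ.
|4/s − (4/7)| = 4·|7 − s|/(7·|s|) = 4|s − 7|/(7|s|).
Restrict δ ≤ 7/2. Then |s − 7| < 7/2 gives |s| > 7/2, so 7|s| > 49/2.
Then |4/s − (4/7)| < 4|s − 7|/(49/2), which is < ϵ when |s − 7| < (49/8)ϵ.
Take δ = min(7/2, (49/8)ϵ). Then 0 < |s − 7| < δ gives both |s − 7| < 7/2 and |s − 7| < (49/8)ϵ, so |4/s − (4/7)| < ϵ.

δ = min(7/2, (49/8)ϵ)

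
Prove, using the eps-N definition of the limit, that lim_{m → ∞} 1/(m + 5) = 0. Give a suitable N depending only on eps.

N = 1/eps

Fix eps > 0. For m ≥ 1, |1/(m + 5) − 0| = 1/(m + 5) ≤ 1/m.
We need 1/m < eps, i.e. m > 1/eps.
Take N = 1/eps. If m > N then |1/(m + 5)| ≤ 1/m < eps.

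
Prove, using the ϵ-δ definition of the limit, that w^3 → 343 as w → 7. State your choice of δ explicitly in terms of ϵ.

δ = min(2, ϵ/193)

Let ϵ > 0. We seek δ > 0 with 0 < |w − 7| < δ ⇒ |w^3 − 343| < ϵ.
Factor: w^3 − 343 = (w − 7)(w^2 + 7w + 49), so |w^3 − 343| = |w − 7|·|w^2 + 7w + 49|.
Restrict δ ≤ 2. Then |w − 7| < 2 gives |w| < 9, so by the triangle inequality |w^2 + 7w + 49| ≤ 9^2 + 7·9 + 49 = 193.
Hence |w^3 − 343| ≤ 193|w − 7|, which is < ϵ once |w − 7| < ϵ/193.
Take δ = min(2, ϵ/193). If 0 < |w − 7| < δ then both bounds hold and |w^3 − 343| ≤ 193|w − 7| < 193·(ϵ/193) = ϵ.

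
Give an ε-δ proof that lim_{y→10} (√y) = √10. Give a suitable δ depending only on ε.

δ = min(10, √10·ε)

Fix ε > 0. We want δ > 0 such that 0 < |y − 10| < δ implies |√y − √10| < ε.
Multiplying by the conjugate, |√y − √10| = |y − 10|/(√y + √10).
Restrict δ ≤ 10 so that |y − 10| < 10 forces y > 0, and then √y + √10 > √10.
Hence |√y − √10| < |y − 10|/√10, which is < ε once |y − 10| < √10·ε.
Take δ = min(10, √10·ε). If 0 < |y − 10| < δ then y > 0 and |√y − √10| < |y − 10|/√10 < ε.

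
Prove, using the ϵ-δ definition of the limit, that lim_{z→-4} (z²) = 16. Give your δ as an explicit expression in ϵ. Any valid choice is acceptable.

δ = min(1, ϵ/9)

Suppose ϵ > 0. We seek δ > 0 with 0 < |z + 4| < δ ⇒ |z² − 16| < ϵ.
Factor: z² − 16 = (z + 4)(z - 4), so |z² − 16| = |z + 4|·|z - 4|.
Impose δ ≤ 1 so that |z| < 5; then |z - 4| ≤ 9.
Hence |z² − 16| ≤ 9|z + 4|, which is < ϵ once |z + 4| < ϵ/9.
Take δ = min(1, ϵ/9). If 0 < |z + 4| < δ then both bounds hold and |z² − 16| ≤ 9|z + 4| < 9·(ϵ/9) = ϵ.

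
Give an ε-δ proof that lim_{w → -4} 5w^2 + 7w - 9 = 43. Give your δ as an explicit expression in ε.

δ = min(1, ε/38)

Fix ε > 0. We want δ > 0 such that 0 < |w + 4| < δ implies |(5w^2 + 7w - 9) − 43| < ε.
(5w^2 + 7w - 9) − 43 = 5w^2 + 7w - 52 = (w + 4)(5w - 13).
So |(5w^2 + 7w - 9) − 43| = |w + 4|·|5w - 13|.
Assume first that |w + 4| < 1, so |w| < 5. Then |5w - 13| ≤ 5·5 + 13 = 38.
Hence |(5w^2 + 7w - 9) − 43| ≤ 38|w + 4| < ε provided |w + 4| < ε/38.
Choosing δ = min(1, ε/38) ensures both conditions, hence |(5w^2 + 7w - 9) − 43| < ε.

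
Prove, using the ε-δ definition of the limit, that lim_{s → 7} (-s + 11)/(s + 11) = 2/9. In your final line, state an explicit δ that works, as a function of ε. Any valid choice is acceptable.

δ = min(9, (81/11)ε)

Let ε > 0 be given. We want δ > 0 with 0 < |s − 7| < δ ⇒ |(-s + 11)/(s + 11) − (2/9)| < ε.
Combining over a common denominator, (-s + 11)/(s + 11) − (2/9) = [(-s + 11)·18 − 4·(s + 11)] / [18·(s + 11)] = -22(s − 7) / (18(s + 11)).
So |(-s + 11)/(s + 11) − (2/9)| = 22|s − 7| / (18·|s + 11|).
Restrict δ ≤ 9. Then |s − 7| < 9 gives |s + 11| = |(s − 7) + 18| ≥ 18 − 9 = 9.
Hence |(-s + 11)/(s + 11) − (2/9)| < 22|s − 7|/(18·9) = (11/81)|s − 7|, which is < ε once |s − 7| < (81/11)ε.
Take δ = min(9, (81/11)ε). Then 0 < |s − 7| < δ forces both bounds, so |(-s + 11)/(s + 11) − (2/9)| < ε.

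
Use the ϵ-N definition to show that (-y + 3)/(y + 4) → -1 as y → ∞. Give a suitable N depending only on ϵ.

N = 7/ϵ

Fix ϵ > 0. We seek N > 0 such that y > N implies |(-y + 3)/(y + 4) + 1| < ϵ.
(-y + 3)/(y + 4) + 1 = ((-y + 3) − (-1)(y + 4)) / ((y + 4)) = 7/((y + 4)).
For y > 0 we have y + 4 > y, so |(-y + 3)/(y + 4) + 1| = 7/((y + 4)) < 7/(y) = 7/y.
Thus |(-y + 3)/(y + 4) + 1| < ϵ whenever y > 7/ϵ.
Take N = 7/ϵ. If y > N then |(-y + 3)/(y + 4) + 1| < 7/y < ϵ.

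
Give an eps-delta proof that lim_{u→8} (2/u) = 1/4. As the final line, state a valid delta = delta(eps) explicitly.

delta = min(4, 16eps)

Suppose eps > 0. We seek delta > 0 such that 0 < |u − 8| < delta implies |2/u − (1/4)| < eps.
|2/u − (1/4)| = 2·|8 − u|/(8·|u|) = 2|u − 8|/(8|u|).
Restrict delta ≤ 4. Then |u − 8| < 4 gives |u| > 4, so 8|u| > 32.
Then |2/u − (1/4)| < 2|u − 8|/32, which is < eps when |u − 8| < 16eps.
Take delta = min(4, 16eps). Then 0 < |u − 8| < delta gives both |u − 8| < 4 and |u − 8| < 16eps, so |2/u − (1/4)| < eps.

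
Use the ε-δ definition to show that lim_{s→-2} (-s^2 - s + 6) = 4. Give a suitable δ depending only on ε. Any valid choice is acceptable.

δ = min(1, ε/4)

Suppose ε > 0. We want δ > 0 such that 0 < |s + 2| < δ implies |(-s^2 - s + 6) − 4| < ε.
(-s^2 - s + 6) − 4 = -s^2 - s + 2 = (s + 2)(-s + 1).
So |(-s^2 - s + 6) − 4| = |s + 2|·|-s + 1|.
Assume first that |s + 2| < 1, so |s| < 3. Then |-s + 1| ≤ 3 + 1 = 4.
Hence |(-s^2 - s + 6) − 4| ≤ 4|s + 2| < ε provided |s + 2| < ε/4.
Choosing δ = min(1, ε/4) ensures both conditions, hence |(-s^2 - s + 6) − 4| < ε.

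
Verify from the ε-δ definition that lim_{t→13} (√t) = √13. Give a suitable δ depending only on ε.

Suppose ε > 0. We want δ > 0 such that 0 < |t − 13| < δ implies |√t − √13| < ε.
Rationalise: √t − √13 = (t − 13)/(√t + √13), so |√t − √13| = |t − 13|/(√t + √13).
Restrict δ ≤ 13 so that |t − 13| < 13 forces t > 0, and then √t + √13 > √13.
Hence |√t − √13| < |t − 13|/√13, which is < ε once |t − 13| < √13·ε.
Take δ = min(13, √13·ε). If 0 < |t − 13| < δ then t > 0 and |√t − √13| < |t − 13|/√13 < ε.

δ = min(13, √13·ε)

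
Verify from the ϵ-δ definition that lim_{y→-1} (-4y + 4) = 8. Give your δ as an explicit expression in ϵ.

Fix ϵ > 0. We need δ > 0 so that 0 < |y + 1| < δ implies |(-4y + 4) − 8| < ϵ.
Since (-4y + 4) − 8 = -4(y + 1), we have |(-4y + 4) − 8| = 4|y + 1|.
Thus it suffices that |y + 1| < ϵ/4.
Choosing δ = ϵ/4 gives |(-4y + 4) − 8| = 4|y + 1| < ϵ whenever |y + 1| < δ.

δ = ϵ/4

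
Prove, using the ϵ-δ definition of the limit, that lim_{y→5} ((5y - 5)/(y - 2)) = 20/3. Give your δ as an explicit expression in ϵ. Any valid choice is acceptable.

Let ϵ > 0. We want δ > 0 with 0 < |y − 5| < δ ⇒ |(5y - 5)/(y - 2) − (20/3)| < ϵ.
Combining over a common denominator, (5y - 5)/(y - 2) − (20/3) = [(5y - 5)·3 − 20·(y - 2)] / [3·(y - 2)] = -5(y − 5) / (3(y - 2)).
So |(5y - 5)/(y - 2) − (20/3)| = 5|y − 5| / (3·|y − 2|).
Require δ ≤ 3/2, so |y − 2| ≥ |3| − |y − 5| > 3 − 3/2 = 3/2.
Hence |(5y - 5)/(y - 2) − (20/3)| < 5|y − 5|/(3·(3/2)) = (10/9)|y − 5|, which is < ϵ once |y − 5| < (9/10)ϵ.
Take δ = min(3/2, (9/10)ϵ). Then 0 < |y − 5| < δ forces both bounds, so |(5y - 5)/(y - 2) − (20/3)| < ϵ.

δ = min(3/2, (9/10)ϵ)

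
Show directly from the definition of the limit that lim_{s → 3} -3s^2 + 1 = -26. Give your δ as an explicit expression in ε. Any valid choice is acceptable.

Fix ε > 0. We want δ > 0 such that 0 < |s − 3| < δ implies |(-3s^2 + 1) + 26| < ε.
(-3s^2 + 1) + 26 = -3s^2 + 27 = (s − 3)(-3s - 9).
So |(-3s^2 + 1) + 26| = |s − 3|·|-3s - 9|.
Require δ ≤ 2. Then |s − 3| < 2 gives |s| < 5, and by the triangle inequality |-3s - 9| ≤ 3·5 + 9 = 24.
Hence |(-3s^2 + 1) + 26| ≤ 24|s − 3| < ε provided |s − 3| < ε/24.
Take δ = min(2, ε/24). Then 0 < |s − 3| < δ gives both |s − 3| < 2 and |s − 3| < ε/24, so |(-3s^2 + 1) + 26| < ε.

δ = min(2, ε/24)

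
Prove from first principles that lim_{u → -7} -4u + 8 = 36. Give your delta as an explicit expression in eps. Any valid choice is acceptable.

delta = eps/4

Let eps > 0 be given. We need delta > 0 so that 0 < |u + 7| < delta implies |(-4u + 8) − 36| < eps.
Since (-4u + 8) − 36 = -4(u + 7), we have |(-4u + 8) − 36| = 4|u + 7|.
Thus it suffices that |u + 7| < eps/4.
Choosing delta = eps/4 gives |(-4u + 8) − 36| = 4|u + 7| < eps whenever |u + 7| < delta.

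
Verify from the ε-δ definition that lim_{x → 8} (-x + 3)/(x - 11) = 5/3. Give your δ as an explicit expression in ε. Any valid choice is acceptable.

Fix ε > 0. We want δ > 0 with 0 < |x − 8| < δ ⇒ |(-x + 3)/(x - 11) − (5/3)| < ε.
Combining over a common denominator, (-x + 3)/(x - 11) − (5/3) = [(-x + 3)·(-3) − (-5)·(x - 11)] / [(-3)·(x - 11)] = 8(x − 8) / ((-3)(x - 11)).
So |(-x + 3)/(x - 11) − (5/3)| = 8|x − 8| / (3·|x − 11|).
Require δ ≤ 3/2, so |x − 11| ≥ |-3| − |x − 8| > 3 − 3/2 = 3/2.
Hence |(-x + 3)/(x - 11) − (5/3)| < 8|x − 8|/(3·(3/2)) = (16/9)|x − 8|, which is < ε once |x − 8| < (9/16)ε.
Take δ = min(3/2, (9/16)ε). Then 0 < |x − 8| < δ forces both bounds, so |(-x + 3)/(x - 11) − (5/3)| < ε.

δ = min(3/2, (9/16)ε)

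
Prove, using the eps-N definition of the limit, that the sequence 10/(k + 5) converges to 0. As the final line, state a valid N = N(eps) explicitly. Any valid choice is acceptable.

Let eps > 0 be given. For k ≥ 1, |10/(k + 5) − 0| = 10/(k + 5) ≤ 10/k.
We need 10/k < eps, i.e. k > 10/eps.
Take N = 10/eps. If k > N then |10/(k + 5)| ≤ 10/k < eps.

N = 10/eps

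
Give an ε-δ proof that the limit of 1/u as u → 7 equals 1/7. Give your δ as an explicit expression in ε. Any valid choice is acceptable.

Suppose ε > 0. We seek δ > 0 such that 0 < |u − 7| < δ implies |1/u − (1/7)| < ε.
|1/u − (1/7)| = |7 − u|/(7·|u|) = |u − 7|/(7|u|).
Require δ ≤ 7/2 so that |u| > 7 − 7/2 = 7/2, hence 7|u| > 49/2.
Then |1/u − (1/7)| < |u − 7|/(49/2), which is < ε when |u − 7| < (49/2)ε.
Take δ = min(7/2, (49/2)ε). Then 0 < |u − 7| < δ gives both |u − 7| < 7/2 and |u − 7| < (49/2)ε, so |1/u − (1/7)| < ε.

δ = min(7/2, (49/2)ε)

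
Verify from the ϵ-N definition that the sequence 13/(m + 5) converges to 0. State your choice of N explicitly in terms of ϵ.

Fix ϵ > 0. For m ≥ 1, |13/(m + 5) − 0| = 13/(m + 5) ≤ 13/m.
We need 13/m < ϵ, i.e. m > 13/ϵ.
Take N = 13/ϵ. If m > N then |13/(m + 5)| ≤ 13/m < ϵ.

N = 13/ϵ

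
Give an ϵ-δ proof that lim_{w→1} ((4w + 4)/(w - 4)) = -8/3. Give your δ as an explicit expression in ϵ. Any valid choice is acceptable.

δ = min(3/2, (9/40)ϵ)

Suppose ϵ > 0. We want δ > 0 with 0 < |w − 1| < δ ⇒ |(4w + 4)/(w - 4) + 8/3| < ϵ.
Combining over a common denominator, (4w + 4)/(w - 4) + 8/3 = [(4w + 4)·(-3) − 8·(w - 4)] / [(-3)·(w - 4)] = -20(w − 1) / ((-3)(w - 4)).
So |(4w + 4)/(w - 4) + 8/3| = 20|w − 1| / (3·|w − 4|).
Require δ ≤ 3/2, so |w − 4| ≥ |-3| − |w − 1| > 3 − 3/2 = 3/2.
Hence |(4w + 4)/(w - 4) + 8/3| < 20|w − 1|/(3·(3/2)) = (40/9)|w − 1|, which is < ϵ once |w − 1| < (9/40)ϵ.
Take δ = min(3/2, (9/40)ϵ). Then 0 < |w − 1| < δ forces both bounds, so |(4w + 4)/(w - 4) + 8/3| < ϵ.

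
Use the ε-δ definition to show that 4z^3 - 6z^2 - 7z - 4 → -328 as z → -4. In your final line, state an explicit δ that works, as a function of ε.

Fix ε > 0. We want δ > 0 such that 0 < |z + 4| < δ implies |(4z^3 - 6z^2 - 7z - 4) + 328| < ε.
(4z^3 - 6z^2 - 7z - 4) + 328 = 4z^3 - 6z^2 - 7z + 324 = (z + 4)(4z^2 - 22z + 81).
So |(4z^3 - 6z^2 - 7z - 4) + 328| = |z + 4|·|4z^2 - 22z + 81|.
Require δ ≤ 1. Then |z + 4| < 1 gives |z| < 5, and by the triangle inequality |4z^2 - 22z + 81| ≤ 4·5^2 + 22·5 + 81 = 291.
Hence |(4z^3 - 6z^2 - 7z - 4) + 328| ≤ 291|z + 4| < ε provided |z + 4| < ε/291.
Choosing δ = min(1, ε/291) ensures both conditions, hence |(4z^3 - 6z^2 - 7z - 4) + 328| < ε.

δ = min(1, ε/291)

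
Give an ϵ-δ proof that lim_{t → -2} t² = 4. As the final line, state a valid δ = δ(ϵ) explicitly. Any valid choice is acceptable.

Let ϵ > 0. We seek δ > 0 with 0 < |t + 2| < δ ⇒ |t² − 4| < ϵ.
Factor: t² − 4 = (t + 2)(t - 2), so |t² − 4| = |t + 2|·|t - 2|.
Impose δ ≤ 2 so that |t| < 4; then |t - 2| ≤ 6.
Hence |t² − 4| ≤ 6|t + 2|, which is < ϵ once |t + 2| < ϵ/6.
Take δ = min(2, ϵ/6). If 0 < |t + 2| < δ then both bounds hold and |t² − 4| ≤ 6|t + 2| < 6·(ϵ/6) = ϵ.

δ = min(2, ϵ/6)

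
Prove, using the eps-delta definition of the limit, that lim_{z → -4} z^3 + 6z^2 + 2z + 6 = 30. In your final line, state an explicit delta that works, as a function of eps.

Let eps > 0 be given. We want delta > 0 such that 0 < |z + 4| < delta implies |(z^3 + 6z^2 + 2z + 6) − 30| < eps.
(z^3 + 6z^2 + 2z + 6) − 30 = z^3 + 6z^2 + 2z - 24 = (z + 4)(z^2 + 2z - 6).
So |(z^3 + 6z^2 + 2z + 6) − 30| = |z + 4|·|z^2 + 2z - 6|.
Assume first that |z + 4| < 1, so |z| < 5. Then |z^2 + 2z - 6| ≤ 5^2 + 2·5 + 6 = 41.
Hence |(z^3 + 6z^2 + 2z + 6) − 30| ≤ 41|z + 4| < eps provided |z + 4| < eps/41.
Take delta = min(1, eps/41). Then 0 < |z + 4| < delta gives both |z + 4| < 1 and |z + 4| < eps/41, so |(z^3 + 6z^2 + 2z + 6) − 30| < eps.

delta = min(1, eps/41)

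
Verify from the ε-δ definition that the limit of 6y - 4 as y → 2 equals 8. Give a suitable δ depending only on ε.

δ = ε/6

Suppose ε > 0. We need δ > 0 so that 0 < |y − 2| < δ implies |(6y - 4) − 8| < ε.
|(6y - 4) − 8| = |6y - 12| = 6|y − 2|.
So 6|y − 2| < ε exactly when |y − 2| < ε/6.
Choosing δ = ε/6 gives |(6y - 4) − 8| = 6|y − 2| < ε whenever |y − 2| < δ.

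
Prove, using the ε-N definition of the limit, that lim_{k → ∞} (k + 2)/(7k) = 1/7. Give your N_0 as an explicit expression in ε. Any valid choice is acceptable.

Suppose ε > 0. For k ≥ 1, |(k + 2)/(7k) − (1/7)| = |14|/(7(7k)) = 14/(7(7k)).
Since 7k ≥ 7k for k ≥ 1, this is ≤ 14/(7·7k) = (2/7)/k.
So |(k + 2)/(7k) − (1/7)| < ε whenever k > (2/7)/ε.
Take N_0 = (2/7)/ε. If k > N_0 then |(k + 2)/(7k) − (1/7)| ≤ (2/7)/k < ε.

N_0 = (2/7)/ε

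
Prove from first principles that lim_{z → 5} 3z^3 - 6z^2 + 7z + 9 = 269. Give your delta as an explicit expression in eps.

delta = min(1, eps/214)

Let eps > 0 be given. We want delta > 0 such that 0 < |z − 5| < delta implies |(3z^3 - 6z^2 + 7z + 9) − 269| < eps.
(3z^3 - 6z^2 + 7z + 9) − 269 = 3z^3 - 6z^2 + 7z - 260 = (z − 5)(3z^2 + 9z + 52).
So |(3z^3 - 6z^2 + 7z + 9) − 269| = |z − 5|·|3z^2 + 9z + 52|.
Assume first that |z − 5| < 1, so |z| < 6. Then |3z^2 + 9z + 52| ≤ 3·6^2 + 9·6 + 52 = 214.
Hence |(3z^3 - 6z^2 + 7z + 9) − 269| ≤ 214|z − 5| < eps provided |z − 5| < eps/214.
Take delta = min(1, eps/214). Then 0 < |z − 5| < delta gives both |z − 5| < 1 and |z − 5| < eps/214, so |(3z^3 - 6z^2 + 7z + 9) − 269| < eps.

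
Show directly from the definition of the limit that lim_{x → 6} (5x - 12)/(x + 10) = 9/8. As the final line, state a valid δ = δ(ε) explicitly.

Let ε > 0. We want δ > 0 with 0 < |x − 6| < δ ⇒ |(5x - 12)/(x + 10) − (9/8)| < ε.
Combining over a common denominator, (5x - 12)/(x + 10) − (9/8) = [(5x - 12)·16 − 18·(x + 10)] / [16·(x + 10)] = 62(x − 6) / (16(x + 10)).
So |(5x - 12)/(x + 10) − (9/8)| = 62|x − 6| / (16·|x + 10|).
Restrict δ ≤ 8. Then |x − 6| < 8 gives |x + 10| = |(x − 6) + 16| ≥ 16 − 8 = 8.
Hence |(5x - 12)/(x + 10) − (9/8)| < 62|x − 6|/(16·8) = (31/64)|x − 6|, which is < ε once |x − 6| < (64/31)ε.
Take δ = min(8, (64/31)ε). Then 0 < |x − 6| < δ forces both bounds, so |(5x - 12)/(x + 10) − (9/8)| < ε.

δ = min(8, (64/31)ε)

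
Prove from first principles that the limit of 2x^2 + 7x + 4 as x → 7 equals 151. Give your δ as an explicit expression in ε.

Let ε > 0 be given. We want δ > 0 such that 0 < |x − 7| < δ implies |(2x^2 + 7x + 4) − 151| < ε.
(2x^2 + 7x + 4) − 151 = 2x^2 + 7x - 147 = (x − 7)(2x + 21).
So |(2x^2 + 7x + 4) − 151| = |x − 7|·|2x + 21|.
Assume first that |x − 7| < 1, so |x| < 8. Then |2x + 21| ≤ 2·8 + 21 = 37.
Hence |(2x^2 + 7x + 4) − 151| ≤ 37|x − 7| < ε provided |x − 7| < ε/37.
Take δ = min(1, ε/37). Then 0 < |x − 7| < δ gives both |x − 7| < 1 and |x − 7| < ε/37, so |(2x^2 + 7x + 4) − 151| < ε.

δ = min(1, ε/37)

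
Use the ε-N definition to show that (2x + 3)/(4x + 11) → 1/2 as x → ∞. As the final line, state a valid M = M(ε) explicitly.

Suppose ε > 0. We seek M > 0 such that x > M implies |(2x + 3)/(4x + 11) − (1/2)| < ε.
(2x + 3)/(4x + 11) − (1/2) = (4(2x + 3) − 2(4x + 11)) / (4(4x + 11)) = -10/(4(4x + 11)).
For x > 0 we have 4x + 11 > 4x, so |(2x + 3)/(4x + 11) − (1/2)| = 10/(4(4x + 11)) < 10/(4·4x) = (5/8)/x.
Thus |(2x + 3)/(4x + 11) − (1/2)| < ε whenever x > (5/8)/ε.
Take M = (5/8)/ε. If x > M then |(2x + 3)/(4x + 11) − (1/2)| < (5/8)/x < ε.

M = (5/8)/ε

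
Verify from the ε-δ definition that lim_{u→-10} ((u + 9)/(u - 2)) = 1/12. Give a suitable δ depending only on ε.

δ = min(6, (72/11)ε)

Fix ε > 0. We want δ > 0 with 0 < |u + 10| < δ ⇒ |(u + 9)/(u - 2) − (1/12)| < ε.
Combining over a common denominator, (u + 9)/(u - 2) − (1/12) = [(u + 9)·(-12) − (-1)·(u - 2)] / [(-12)·(u - 2)] = -11(u + 10) / ((-12)(u - 2)).
So |(u + 9)/(u - 2) − (1/12)| = 11|u + 10| / (12·|u − 2|).
Require δ ≤ 6, so |u − 2| ≥ |-12| − |u + 10| > 12 − 6 = 6.
Hence |(u + 9)/(u - 2) − (1/12)| < 11|u + 10|/(12·6) = (11/72)|u + 10|, which is < ε once |u + 10| < (72/11)ε.
Take δ = min(6, (72/11)ε). Then 0 < |u + 10| < δ forces both bounds, so |(u + 9)/(u - 2) − (1/12)| < ε.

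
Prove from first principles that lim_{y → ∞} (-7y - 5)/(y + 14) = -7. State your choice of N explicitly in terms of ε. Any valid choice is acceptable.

N = 93/ε

Fix ε > 0. We seek N > 0 such that y > N implies |(-7y - 5)/(y + 14) + 7| < ε.
(-7y - 5)/(y + 14) + 7 = ((-7y - 5) − (-7)(y + 14)) / ((y + 14)) = 93/((y + 14)).
For y > 0 we have y + 14 > y, so |(-7y - 5)/(y + 14) + 7| = 93/((y + 14)) < 93/(y) = 93/y.
Thus |(-7y - 5)/(y + 14) + 7| < ε whenever y > 93/ε.
Take N = 93/ε. If y > N then |(-7y - 5)/(y + 14) + 7| < 93/y < ε.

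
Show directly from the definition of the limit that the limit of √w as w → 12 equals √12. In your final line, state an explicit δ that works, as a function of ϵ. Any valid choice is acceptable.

δ = min(12, √12·ϵ)

Suppose ϵ > 0. We want δ > 0 such that 0 < |w − 12| < δ implies |√w − √12| < ϵ.
Multiplying by the conjugate, |√w − √12| = |w − 12|/(√w + √12).
Restrict δ ≤ 12 so that |w − 12| < 12 forces w > 0, and then √w + √12 > √12.
Hence |√w − √12| < |w − 12|/√12, which is < ϵ once |w − 12| < √12·ϵ.
Take δ = min(12, √12·ϵ). If 0 < |w − 12| < δ then w > 0 and |√w − √12| < |w − 12|/√12 < ϵ.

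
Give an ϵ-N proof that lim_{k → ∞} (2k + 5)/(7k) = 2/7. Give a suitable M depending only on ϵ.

Suppose ϵ > 0. For k ≥ 1, |(2k + 5)/(7k) − (2/7)| = |35|/(7(7k)) = 35/(7(7k)).
Since 7k ≥ 7k for k ≥ 1, this is ≤ 35/(7·7k) = (5/7)/k.
So |(2k + 5)/(7k) − (2/7)| < ϵ whenever k > (5/7)/ϵ.
Take M = (5/7)/ϵ. If k > M then |(2k + 5)/(7k) − (2/7)| ≤ (5/7)/k < ϵ.

M = (5/7)/ϵ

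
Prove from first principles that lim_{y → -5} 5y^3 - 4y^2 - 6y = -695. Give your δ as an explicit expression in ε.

Suppose ε > 0. We want δ > 0 such that 0 < |y + 5| < δ implies |(5y^3 - 4y^2 - 6y) + 695| < ε.
(5y^3 - 4y^2 - 6y) + 695 = 5y^3 - 4y^2 - 6y + 695 = (y + 5)(5y^2 - 29y + 139).
So |(5y^3 - 4y^2 - 6y) + 695| = |y + 5|·|5y^2 - 29y + 139|.
Assume first that |y + 5| < 2, so |y| < 7. Then |5y^2 - 29y + 139| ≤ 5·7^2 + 29·7 + 139 = 587.
Hence |(5y^3 - 4y^2 - 6y) + 695| ≤ 587|y + 5| < ε provided |y + 5| < ε/587.
Take δ = min(2, ε/587). Then 0 < |y + 5| < δ gives both |y + 5| < 2 and |y + 5| < ε/587, so |(5y^3 - 4y^2 - 6y) + 695| < ε.

δ = min(2, ε/587)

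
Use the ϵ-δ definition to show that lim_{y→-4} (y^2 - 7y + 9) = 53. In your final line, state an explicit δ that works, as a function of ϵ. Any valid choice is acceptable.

δ = min(1, ϵ/16)

Let ϵ > 0 be given. We want δ > 0 such that 0 < |y + 4| < δ implies |(y^2 - 7y + 9) − 53| < ϵ.
(y^2 - 7y + 9) − 53 = y^2 - 7y - 44 = (y + 4)(y - 11).
So |(y^2 - 7y + 9) − 53| = |y + 4|·|y - 11|.
Assume first that |y + 4| < 1, so |y| < 5. Then |y - 11| ≤ 5 + 11 = 16.
Hence |(y^2 - 7y + 9) − 53| ≤ 16|y + 4| < ϵ provided |y + 4| < ϵ/16.
Take δ = min(1, ϵ/16). Then 0 < |y + 4| < δ gives both |y + 4| < 1 and |y + 4| < ϵ/16, so |(y^2 - 7y + 9) − 53| < ϵ.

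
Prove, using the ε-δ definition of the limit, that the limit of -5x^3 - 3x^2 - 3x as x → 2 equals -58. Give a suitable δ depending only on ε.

δ = min(1, ε/113)

Suppose ε > 0. We want δ > 0 such that 0 < |x − 2| < δ implies |(-5x^3 - 3x^2 - 3x) + 58| < ε.
(-5x^3 - 3x^2 - 3x) + 58 = -5x^3 - 3x^2 - 3x + 58 = (x − 2)(-5x^2 - 13x - 29).
So |(-5x^3 - 3x^2 - 3x) + 58| = |x − 2|·|-5x^2 - 13x - 29|.
Require δ ≤ 1. Then |x − 2| < 1 gives |x| < 3, and by the triangle inequality |-5x^2 - 13x - 29| ≤ 5·3^2 + 13·3 + 29 = 113.
Hence |(-5x^3 - 3x^2 - 3x) + 58| ≤ 113|x − 2| < ε provided |x − 2| < ε/113.
Choosing δ = min(1, ε/113) ensures both conditions, hence |(-5x^3 - 3x^2 - 3x) + 58| < ε.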